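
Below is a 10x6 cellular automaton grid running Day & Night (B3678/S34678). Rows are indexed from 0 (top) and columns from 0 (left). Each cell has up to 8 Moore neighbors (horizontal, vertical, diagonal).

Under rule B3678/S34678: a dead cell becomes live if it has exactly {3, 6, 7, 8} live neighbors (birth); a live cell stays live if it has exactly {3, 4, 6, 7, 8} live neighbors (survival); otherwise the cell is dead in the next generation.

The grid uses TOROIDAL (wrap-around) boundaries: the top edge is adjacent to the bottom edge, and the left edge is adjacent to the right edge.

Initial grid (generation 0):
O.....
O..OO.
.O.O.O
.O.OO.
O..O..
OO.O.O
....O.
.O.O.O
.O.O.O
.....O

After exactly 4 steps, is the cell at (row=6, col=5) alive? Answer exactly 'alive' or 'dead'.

Simulating step by step:
Generation 0 (given above): 24 live cells
Generation 1: 20 live cells
....O.
OOO.O.
...OOO
...OOO
O..O..
O.O..O
.O.OO.
......
......
....O.
Generation 2: 19 live cells
.O....
....O.
.O..O.
O.OOOO
OOOO..
O.O..O
O.O..O
......
......
......
Generation 3: 15 live cells
......
......
O.O.O.
OO..OO
.O...O
.OO.OO
O....O
......
......
......
Generation 4: 17 live cells
......
......
O..O..
.OOOO.
OO.O..
OO..OO
OO..OO
......
......
......

Cell (6,5) at generation 4: 1 -> alive

Answer: alive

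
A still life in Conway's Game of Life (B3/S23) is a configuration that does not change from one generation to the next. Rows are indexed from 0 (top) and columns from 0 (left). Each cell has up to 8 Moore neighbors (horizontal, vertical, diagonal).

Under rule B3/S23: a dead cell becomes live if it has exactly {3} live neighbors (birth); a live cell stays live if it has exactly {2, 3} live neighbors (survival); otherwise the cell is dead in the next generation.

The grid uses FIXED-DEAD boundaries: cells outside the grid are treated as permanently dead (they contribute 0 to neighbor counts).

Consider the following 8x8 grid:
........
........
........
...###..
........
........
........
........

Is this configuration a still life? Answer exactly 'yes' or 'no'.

Compute generation 1 and compare to generation 0 (given above):
Generation 1:
........
........
....#...
....#...
....#...
........
........
........
Cell (2,4) differs: gen0=0 vs gen1=1 -> NOT a still life.

Answer: no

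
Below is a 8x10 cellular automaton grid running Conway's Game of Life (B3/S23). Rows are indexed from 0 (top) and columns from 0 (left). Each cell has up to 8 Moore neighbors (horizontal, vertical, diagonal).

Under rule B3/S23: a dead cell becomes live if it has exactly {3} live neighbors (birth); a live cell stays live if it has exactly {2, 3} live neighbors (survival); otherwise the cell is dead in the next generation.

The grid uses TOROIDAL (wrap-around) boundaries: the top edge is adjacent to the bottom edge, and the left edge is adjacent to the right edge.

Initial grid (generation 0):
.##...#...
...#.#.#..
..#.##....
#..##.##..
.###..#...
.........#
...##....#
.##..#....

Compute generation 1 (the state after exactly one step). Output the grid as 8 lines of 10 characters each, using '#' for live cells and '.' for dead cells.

Answer: .#.####...
.#.#.#....
..#....#..
......##..
########..
#...#.....
#.###.....
##..##....

Derivation:
Simulating step by step:
Generation 0 (given above): 25 live cells
Generation 1: 30 live cells
(generation 1 grid is the final answer)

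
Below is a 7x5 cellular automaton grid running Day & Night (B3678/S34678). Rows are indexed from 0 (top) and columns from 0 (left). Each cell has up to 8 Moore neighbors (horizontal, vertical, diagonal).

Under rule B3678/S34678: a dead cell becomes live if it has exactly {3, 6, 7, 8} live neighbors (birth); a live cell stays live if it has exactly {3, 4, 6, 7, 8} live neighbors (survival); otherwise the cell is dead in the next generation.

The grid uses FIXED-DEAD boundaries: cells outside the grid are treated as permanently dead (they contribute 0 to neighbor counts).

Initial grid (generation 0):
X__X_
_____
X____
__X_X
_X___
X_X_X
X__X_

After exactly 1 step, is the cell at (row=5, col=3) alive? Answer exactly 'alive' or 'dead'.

Answer: alive

Derivation:
Simulating step by step:
Generation 0 (given above): 11 live cells
Generation 1: 5 live cells
_____
_____
_____
_X___
_XX__
___X_
_X___

Cell (5,3) at generation 1: 1 -> alive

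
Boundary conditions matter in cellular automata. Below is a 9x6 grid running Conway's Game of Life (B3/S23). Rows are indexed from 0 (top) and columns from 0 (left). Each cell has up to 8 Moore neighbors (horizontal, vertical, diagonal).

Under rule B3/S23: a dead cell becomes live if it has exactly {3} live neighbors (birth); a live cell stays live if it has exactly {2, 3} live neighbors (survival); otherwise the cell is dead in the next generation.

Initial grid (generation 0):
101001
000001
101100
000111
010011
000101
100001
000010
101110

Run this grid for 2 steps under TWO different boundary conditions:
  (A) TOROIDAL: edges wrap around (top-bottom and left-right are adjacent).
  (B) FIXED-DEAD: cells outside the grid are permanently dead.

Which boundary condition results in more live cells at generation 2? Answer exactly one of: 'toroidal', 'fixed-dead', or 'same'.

Answer: toroidal

Derivation:
Under TOROIDAL boundary, generation 2:
101000
100011
100001
010100
000000
000000
110001
000110
101000
Population = 16

Under FIXED-DEAD boundary, generation 2:
000100
001010
010001
010110
000000
000000
000001
000101
000111
Population = 14

Comparison: toroidal=16, fixed-dead=14 -> toroidal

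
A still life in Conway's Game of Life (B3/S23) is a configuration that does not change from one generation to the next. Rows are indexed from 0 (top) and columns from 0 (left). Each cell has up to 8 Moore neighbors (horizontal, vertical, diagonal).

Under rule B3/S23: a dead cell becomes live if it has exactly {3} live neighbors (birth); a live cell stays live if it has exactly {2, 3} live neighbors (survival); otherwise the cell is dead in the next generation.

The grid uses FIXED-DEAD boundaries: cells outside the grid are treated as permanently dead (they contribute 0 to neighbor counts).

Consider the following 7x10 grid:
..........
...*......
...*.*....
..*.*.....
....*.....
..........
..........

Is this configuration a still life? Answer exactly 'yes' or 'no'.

Answer: no

Derivation:
Compute generation 1 and compare to generation 0 (given above):
Generation 1:
..........
....*.....
..**......
....**....
...*......
..........
..........
Cell (1,3) differs: gen0=1 vs gen1=0 -> NOT a still life.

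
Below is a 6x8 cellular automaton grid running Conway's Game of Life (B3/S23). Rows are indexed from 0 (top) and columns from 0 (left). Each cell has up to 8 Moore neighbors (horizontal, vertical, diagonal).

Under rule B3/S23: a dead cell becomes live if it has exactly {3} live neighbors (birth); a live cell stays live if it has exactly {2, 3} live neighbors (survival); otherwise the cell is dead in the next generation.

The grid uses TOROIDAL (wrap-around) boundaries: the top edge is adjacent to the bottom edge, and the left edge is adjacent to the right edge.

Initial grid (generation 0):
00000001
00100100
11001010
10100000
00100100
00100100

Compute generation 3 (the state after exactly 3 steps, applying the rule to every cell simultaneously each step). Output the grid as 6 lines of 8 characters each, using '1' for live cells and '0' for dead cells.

Answer: 01000000
01111100
11110110
11000101
01110011
11110001

Derivation:
Simulating step by step:
Generation 0 (given above): 13 live cells
Generation 1: 19 live cells
00000010
11000111
10110101
10110101
00110000
00000010
Generation 2: 15 live cells
10000000
01101100
00010100
10000001
01111011
00000000
Generation 3: 26 live cells
(generation 3 grid is the final answer)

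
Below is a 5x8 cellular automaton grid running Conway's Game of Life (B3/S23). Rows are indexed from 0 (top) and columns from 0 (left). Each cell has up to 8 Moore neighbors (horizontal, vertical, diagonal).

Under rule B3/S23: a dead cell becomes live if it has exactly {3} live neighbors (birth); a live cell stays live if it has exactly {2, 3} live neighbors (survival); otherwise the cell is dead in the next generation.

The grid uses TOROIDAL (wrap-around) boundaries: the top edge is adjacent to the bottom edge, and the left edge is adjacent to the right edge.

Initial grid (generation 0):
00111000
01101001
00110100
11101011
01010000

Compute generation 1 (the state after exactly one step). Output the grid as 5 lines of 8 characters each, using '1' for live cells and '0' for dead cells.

Simulating step by step:
Generation 0 (given above): 18 live cells
Generation 1: 12 live cells
(generation 1 grid is the final answer)

Answer: 10001000
01000100
00000100
10001111
00000101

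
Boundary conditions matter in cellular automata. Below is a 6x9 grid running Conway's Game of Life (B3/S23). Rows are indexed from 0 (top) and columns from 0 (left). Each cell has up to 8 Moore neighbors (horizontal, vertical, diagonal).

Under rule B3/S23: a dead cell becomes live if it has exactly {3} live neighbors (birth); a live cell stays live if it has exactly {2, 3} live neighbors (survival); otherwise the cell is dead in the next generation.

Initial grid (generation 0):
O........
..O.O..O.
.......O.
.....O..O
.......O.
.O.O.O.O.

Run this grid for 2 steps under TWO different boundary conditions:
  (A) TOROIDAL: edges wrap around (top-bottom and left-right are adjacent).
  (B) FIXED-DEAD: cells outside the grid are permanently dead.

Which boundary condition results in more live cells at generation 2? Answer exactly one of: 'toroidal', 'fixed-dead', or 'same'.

Under TOROIDAL boundary, generation 2:
..OO.O..O
..OO.OO.O
O.....O..
O....O...
O....O...
..O.O.O.O
Population = 19

Under FIXED-DEAD boundary, generation 2:
.........
.......O.
......O.O
.....O...
.....O..O
.......O.
Population = 7

Comparison: toroidal=19, fixed-dead=7 -> toroidal

Answer: toroidal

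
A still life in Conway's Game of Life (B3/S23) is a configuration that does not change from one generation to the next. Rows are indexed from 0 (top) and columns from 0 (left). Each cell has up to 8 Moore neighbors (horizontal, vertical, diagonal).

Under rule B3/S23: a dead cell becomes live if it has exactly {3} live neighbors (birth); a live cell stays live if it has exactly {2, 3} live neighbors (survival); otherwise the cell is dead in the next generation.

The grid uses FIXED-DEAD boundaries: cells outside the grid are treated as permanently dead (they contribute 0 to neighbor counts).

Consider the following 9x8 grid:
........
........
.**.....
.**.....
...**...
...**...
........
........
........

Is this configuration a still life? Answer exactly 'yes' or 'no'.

Compute generation 1 and compare to generation 0 (given above):
Generation 1:
........
........
.**.....
.*......
....*...
...**...
........
........
........
Cell (3,2) differs: gen0=1 vs gen1=0 -> NOT a still life.

Answer: no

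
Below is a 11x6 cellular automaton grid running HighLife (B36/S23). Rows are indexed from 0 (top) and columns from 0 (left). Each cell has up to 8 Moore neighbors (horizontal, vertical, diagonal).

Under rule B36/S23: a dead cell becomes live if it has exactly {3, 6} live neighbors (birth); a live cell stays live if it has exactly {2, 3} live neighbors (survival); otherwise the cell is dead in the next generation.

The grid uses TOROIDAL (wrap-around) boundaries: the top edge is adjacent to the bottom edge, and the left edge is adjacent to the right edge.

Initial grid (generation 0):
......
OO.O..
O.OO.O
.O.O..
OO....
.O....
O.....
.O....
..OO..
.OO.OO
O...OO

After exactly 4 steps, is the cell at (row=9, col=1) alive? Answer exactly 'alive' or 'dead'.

Simulating step by step:
Generation 0 (given above): 23 live cells
Generation 1: 28 live cells
.O..O.
OO.OOO
...O.O
...OOO
OO....
.O....
OO....
.OO...
O..OO.
.OO...
OO.OO.
Generation 2: 23 live cells
O....O
.O.O..
......
..OO.O
OOO.OO
..O...
O.....
..OO.O
O..O..
......
O..OOO
Generation 3: 30 live cells
.OOO..
O.....
...OO.
..OO.O
O...OO
..OO..
.OOO..
OOOOOO
..OOO.
O..O..
O...O.
Generation 4: 27 live cells
OOOO.O
.O..O.
..OOOO
O.O.O.
OO...O
O....O
.....O
O....O
......
.OO...
O...OO

Cell (9,1) at generation 4: 1 -> alive

Answer: alive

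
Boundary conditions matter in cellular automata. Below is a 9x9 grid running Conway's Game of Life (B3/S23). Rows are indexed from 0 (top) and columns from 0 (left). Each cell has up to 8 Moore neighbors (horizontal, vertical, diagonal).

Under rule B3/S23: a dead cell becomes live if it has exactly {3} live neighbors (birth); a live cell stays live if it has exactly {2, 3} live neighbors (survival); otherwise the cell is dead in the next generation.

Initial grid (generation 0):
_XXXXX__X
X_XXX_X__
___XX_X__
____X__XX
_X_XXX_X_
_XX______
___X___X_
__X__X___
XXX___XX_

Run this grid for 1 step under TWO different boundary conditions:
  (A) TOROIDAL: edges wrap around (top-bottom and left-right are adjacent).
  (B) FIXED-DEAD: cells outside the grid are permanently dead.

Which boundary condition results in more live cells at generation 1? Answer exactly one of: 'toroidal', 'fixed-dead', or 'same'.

Under TOROIDAL boundary, generation 1:
________X
X_____XX_
__X___X_X
__X____XX
XX_XXXXXX
_X____X__
_X_X_____
__XX___XX
X_____XXX
Population = 30

Under FIXED-DEAD boundary, generation 1:
_X___X___
______XX_
__X___X__
__X____XX
_X_XXXXXX
_X____X__
_X_X_____
__XX___X_
_XX___X__
Population = 26

Comparison: toroidal=30, fixed-dead=26 -> toroidal

Answer: toroidal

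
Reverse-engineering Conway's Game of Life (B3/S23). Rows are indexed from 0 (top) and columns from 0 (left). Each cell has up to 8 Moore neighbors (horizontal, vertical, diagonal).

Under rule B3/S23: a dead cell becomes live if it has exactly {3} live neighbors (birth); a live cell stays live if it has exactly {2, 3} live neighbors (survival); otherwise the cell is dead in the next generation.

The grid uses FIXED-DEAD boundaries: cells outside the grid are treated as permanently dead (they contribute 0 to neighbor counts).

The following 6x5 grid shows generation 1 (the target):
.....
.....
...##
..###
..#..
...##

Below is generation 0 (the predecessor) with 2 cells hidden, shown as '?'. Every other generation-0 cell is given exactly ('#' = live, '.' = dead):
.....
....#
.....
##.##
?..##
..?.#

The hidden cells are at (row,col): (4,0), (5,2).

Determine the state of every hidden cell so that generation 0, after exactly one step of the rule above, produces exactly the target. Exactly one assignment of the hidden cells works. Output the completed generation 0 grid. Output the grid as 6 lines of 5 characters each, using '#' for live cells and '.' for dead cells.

Answer: .....
....#
.....
##.##
...##
....#

Derivation:
Hidden generation-0 cells (in order): (4,0), (5,2).
A hidden cell only influences target cells in its own 3x3 neighborhood. Try each of the 2^2 = 4 assignments, step the completed generation 0 forward once under B3/S23, and compare with the target:
  (4,0)=. (5,2)=. -> step reproduces the target at every cell -> ACCEPT
  (4,0)=. (5,2)=# -> step gives (4,1)='#' but target has '.' -> reject
  (4,0)=# (5,2)=. -> step gives (3,0)='#' but target has '.' -> reject
  (4,0)=# (5,2)=# -> step gives (3,0)='#' but target has '.' -> reject
Unique solution: (4,0)=dead, (5,2)=dead.
Check: live-neighbor counts of every cell in the completed generation 0:
00011
00010
22233
11333
22344
00132
Applying B3/S23 to generation 0 with these counts gives:
.....
.....
...##
..###
..#..
...##
which matches the target exactly.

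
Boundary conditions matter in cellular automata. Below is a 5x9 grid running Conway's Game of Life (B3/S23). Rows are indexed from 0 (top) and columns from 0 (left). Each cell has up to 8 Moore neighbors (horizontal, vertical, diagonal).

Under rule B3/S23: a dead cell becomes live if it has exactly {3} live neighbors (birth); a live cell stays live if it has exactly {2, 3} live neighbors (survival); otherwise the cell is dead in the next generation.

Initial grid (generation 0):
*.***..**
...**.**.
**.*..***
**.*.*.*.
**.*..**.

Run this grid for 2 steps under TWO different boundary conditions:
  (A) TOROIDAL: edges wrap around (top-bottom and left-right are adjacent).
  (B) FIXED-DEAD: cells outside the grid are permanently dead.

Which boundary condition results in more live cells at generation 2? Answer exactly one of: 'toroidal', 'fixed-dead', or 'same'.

Under TOROIDAL boundary, generation 2:
.........
.........
..*.*....
..*......
....*....
Population = 4

Under FIXED-DEAD boundary, generation 2:
.....***.
*.*****.*
***.*....
...*.***.
....***..
Population = 21

Comparison: toroidal=4, fixed-dead=21 -> fixed-dead

Answer: fixed-dead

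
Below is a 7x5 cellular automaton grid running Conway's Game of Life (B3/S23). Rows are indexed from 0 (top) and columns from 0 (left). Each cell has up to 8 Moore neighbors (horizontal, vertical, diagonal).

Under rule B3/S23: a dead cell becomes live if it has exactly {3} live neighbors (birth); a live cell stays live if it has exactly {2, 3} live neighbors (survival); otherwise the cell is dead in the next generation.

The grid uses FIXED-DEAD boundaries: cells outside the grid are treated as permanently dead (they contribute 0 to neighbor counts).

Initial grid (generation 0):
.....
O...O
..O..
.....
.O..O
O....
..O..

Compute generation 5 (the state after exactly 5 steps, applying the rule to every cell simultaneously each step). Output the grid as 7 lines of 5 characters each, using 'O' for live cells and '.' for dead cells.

Answer: .....
.....
.....
.....
.....
.....
.....

Derivation:
Simulating step by step:
Generation 0 (given above): 7 live cells
Generation 1: 1 live cells
.....
.....
.....
.....
.....
.O...
.....
Generation 2: 0 live cells
.....
.....
.....
.....
.....
.....
.....
Generation 3: 0 live cells
.....
.....
.....
.....
.....
.....
.....
Generation 4: 0 live cells
.....
.....
.....
.....
.....
.....
.....
Generation 5: 0 live cells
(generation 5 grid is the final answer)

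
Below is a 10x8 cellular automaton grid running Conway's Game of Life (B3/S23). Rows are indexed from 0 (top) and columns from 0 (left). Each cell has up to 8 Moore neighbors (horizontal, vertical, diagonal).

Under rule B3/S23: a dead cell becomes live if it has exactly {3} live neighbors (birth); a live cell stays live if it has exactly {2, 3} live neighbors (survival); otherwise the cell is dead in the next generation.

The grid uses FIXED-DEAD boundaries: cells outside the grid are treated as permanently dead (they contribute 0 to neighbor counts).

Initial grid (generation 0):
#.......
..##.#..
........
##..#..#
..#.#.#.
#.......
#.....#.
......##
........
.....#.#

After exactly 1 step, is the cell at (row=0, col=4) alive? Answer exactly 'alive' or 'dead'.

Simulating step by step:
Generation 0 (given above): 18 live cells
Generation 1: 17 live cells
........
........
.####...
.#.#.#..
#..#.#..
.#...#..
......##
......##
.......#
........

Cell (0,4) at generation 1: 0 -> dead

Answer: dead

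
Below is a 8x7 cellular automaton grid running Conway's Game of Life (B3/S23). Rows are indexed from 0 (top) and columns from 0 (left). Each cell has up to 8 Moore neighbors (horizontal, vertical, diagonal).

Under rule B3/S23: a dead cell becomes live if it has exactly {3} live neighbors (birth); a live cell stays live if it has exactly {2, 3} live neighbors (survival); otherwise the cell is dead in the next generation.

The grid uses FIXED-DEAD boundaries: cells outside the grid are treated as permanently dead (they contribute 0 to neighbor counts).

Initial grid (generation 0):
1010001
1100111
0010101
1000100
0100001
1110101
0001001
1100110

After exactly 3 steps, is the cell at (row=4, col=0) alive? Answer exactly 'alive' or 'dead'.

Simulating step by step:
Generation 0 (given above): 26 live cells
Generation 1: 22 live cells
1000001
1010101
1000101
0101000
0011000
1111001
0001001
0000110
Generation 2: 20 live cells
0100010
1001001
1010100
0101100
1000100
0100100
0101001
0000110
Generation 3: 29 live cells
0000000
1011110
1010110
1110110
1110110
1111110
0011000
0000110

Cell (4,0) at generation 3: 1 -> alive

Answer: alive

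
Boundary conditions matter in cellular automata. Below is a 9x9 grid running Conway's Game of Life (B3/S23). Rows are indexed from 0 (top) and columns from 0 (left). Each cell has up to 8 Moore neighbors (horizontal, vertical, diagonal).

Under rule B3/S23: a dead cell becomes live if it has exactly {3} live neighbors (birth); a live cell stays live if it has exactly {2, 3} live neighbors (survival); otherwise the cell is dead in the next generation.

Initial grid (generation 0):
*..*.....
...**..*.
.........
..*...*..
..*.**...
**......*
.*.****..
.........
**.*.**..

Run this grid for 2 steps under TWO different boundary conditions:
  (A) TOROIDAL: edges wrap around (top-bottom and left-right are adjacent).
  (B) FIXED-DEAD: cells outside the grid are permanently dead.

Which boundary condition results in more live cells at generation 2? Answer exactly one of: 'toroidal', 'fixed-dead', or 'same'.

Answer: toroidal

Derivation:
Under TOROIDAL boundary, generation 2:
.....*..*
*..*.*...
..**.....
...*.....
*.**.**..
*.....*..
...***...
.....*...
....**...
Population = 21

Under FIXED-DEAD boundary, generation 2:
...**....
..*......
..**.....
...*.....
.***.**..
*.....*..
...***...
*..**....
.........
Population = 19

Comparison: toroidal=21, fixed-dead=19 -> toroidal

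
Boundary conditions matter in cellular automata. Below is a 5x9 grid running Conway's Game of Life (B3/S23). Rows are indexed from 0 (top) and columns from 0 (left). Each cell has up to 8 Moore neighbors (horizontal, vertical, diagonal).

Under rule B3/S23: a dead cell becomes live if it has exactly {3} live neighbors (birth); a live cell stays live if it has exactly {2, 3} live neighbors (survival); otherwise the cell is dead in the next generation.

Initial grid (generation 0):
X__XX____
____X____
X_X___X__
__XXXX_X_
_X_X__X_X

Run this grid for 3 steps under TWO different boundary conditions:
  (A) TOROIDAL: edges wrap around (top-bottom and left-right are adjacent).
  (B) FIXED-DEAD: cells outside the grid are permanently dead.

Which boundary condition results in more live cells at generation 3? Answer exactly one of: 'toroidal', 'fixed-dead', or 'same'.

Under TOROIDAL boundary, generation 3:
_XXX_____
X_____X__
XXXX_XXXX
______XX_
_XX______
Population = 17

Under FIXED-DEAD boundary, generation 3:
___X_X___
_X____X__
_X____X__
_X__XX_X_
___XX_X__
Population = 13

Comparison: toroidal=17, fixed-dead=13 -> toroidal

Answer: toroidal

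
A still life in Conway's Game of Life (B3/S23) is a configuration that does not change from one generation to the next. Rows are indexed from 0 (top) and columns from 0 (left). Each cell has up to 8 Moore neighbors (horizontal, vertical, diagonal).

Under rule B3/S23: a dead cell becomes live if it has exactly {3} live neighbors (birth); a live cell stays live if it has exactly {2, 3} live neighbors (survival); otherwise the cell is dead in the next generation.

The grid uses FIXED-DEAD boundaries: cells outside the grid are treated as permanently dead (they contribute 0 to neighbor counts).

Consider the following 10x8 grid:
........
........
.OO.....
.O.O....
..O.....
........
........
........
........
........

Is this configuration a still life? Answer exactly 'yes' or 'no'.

Answer: yes

Derivation:
Compute generation 1 and compare to generation 0 (given above):
Generation 1:
........
........
.OO.....
.O.O....
..O.....
........
........
........
........
........
The grids are IDENTICAL -> still life.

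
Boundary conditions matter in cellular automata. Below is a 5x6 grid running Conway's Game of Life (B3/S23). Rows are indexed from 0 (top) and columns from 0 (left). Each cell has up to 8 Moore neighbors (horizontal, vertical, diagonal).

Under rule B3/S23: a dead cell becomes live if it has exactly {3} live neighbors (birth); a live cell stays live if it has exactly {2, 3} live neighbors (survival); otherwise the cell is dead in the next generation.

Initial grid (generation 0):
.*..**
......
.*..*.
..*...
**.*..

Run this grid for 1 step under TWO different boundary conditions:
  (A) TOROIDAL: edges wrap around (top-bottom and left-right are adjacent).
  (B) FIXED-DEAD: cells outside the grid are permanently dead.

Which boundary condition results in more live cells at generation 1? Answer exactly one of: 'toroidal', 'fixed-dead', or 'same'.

Answer: toroidal

Derivation:
Under TOROIDAL boundary, generation 1:
.**.**
*...**
......
*.**..
**.***
Population = 15

Under FIXED-DEAD boundary, generation 1:
......
....**
......
*.**..
.**...
Population = 7

Comparison: toroidal=15, fixed-dead=7 -> toroidal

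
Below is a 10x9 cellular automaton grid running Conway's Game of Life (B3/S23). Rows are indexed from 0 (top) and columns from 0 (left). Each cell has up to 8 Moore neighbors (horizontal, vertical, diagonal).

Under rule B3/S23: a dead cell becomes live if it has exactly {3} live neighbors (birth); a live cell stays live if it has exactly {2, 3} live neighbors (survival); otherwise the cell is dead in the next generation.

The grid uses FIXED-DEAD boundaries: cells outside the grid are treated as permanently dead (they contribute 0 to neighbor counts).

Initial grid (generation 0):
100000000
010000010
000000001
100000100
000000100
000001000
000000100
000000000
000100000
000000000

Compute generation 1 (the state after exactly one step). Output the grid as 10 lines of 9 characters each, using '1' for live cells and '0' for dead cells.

Answer: 000000000
000000000
000000010
000000010
000001100
000001100
000000000
000000000
000000000
000000000

Derivation:
Simulating step by step:
Generation 0 (given above): 10 live cells
Generation 1: 6 live cells
(generation 1 grid is the final answer)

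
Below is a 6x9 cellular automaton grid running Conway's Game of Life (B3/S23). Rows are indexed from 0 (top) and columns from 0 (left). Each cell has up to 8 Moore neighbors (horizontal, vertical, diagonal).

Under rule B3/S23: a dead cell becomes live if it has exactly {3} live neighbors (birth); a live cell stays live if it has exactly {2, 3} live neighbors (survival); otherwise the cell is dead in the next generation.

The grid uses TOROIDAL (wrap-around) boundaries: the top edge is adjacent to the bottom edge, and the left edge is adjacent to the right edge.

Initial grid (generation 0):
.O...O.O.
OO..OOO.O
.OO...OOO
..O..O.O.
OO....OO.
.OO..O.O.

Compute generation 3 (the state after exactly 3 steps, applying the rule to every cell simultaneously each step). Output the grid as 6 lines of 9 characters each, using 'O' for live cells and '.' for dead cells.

Answer: .........
...OO....
.OO.O.O..
OOO...O..
OOO.OO.O.
.....OOO.

Derivation:
Simulating step by step:
Generation 0 (given above): 25 live cells
Generation 1: 13 live cells
.......O.
....O....
..OOO....
..O..O...
O....O.O.
..O..O.O.
Generation 2: 14 live cells
......O..
....O....
..O.OO...
.OO..OO..
.O..OO..O
.......O.
Generation 3: 19 live cells
(generation 3 grid is the final answer)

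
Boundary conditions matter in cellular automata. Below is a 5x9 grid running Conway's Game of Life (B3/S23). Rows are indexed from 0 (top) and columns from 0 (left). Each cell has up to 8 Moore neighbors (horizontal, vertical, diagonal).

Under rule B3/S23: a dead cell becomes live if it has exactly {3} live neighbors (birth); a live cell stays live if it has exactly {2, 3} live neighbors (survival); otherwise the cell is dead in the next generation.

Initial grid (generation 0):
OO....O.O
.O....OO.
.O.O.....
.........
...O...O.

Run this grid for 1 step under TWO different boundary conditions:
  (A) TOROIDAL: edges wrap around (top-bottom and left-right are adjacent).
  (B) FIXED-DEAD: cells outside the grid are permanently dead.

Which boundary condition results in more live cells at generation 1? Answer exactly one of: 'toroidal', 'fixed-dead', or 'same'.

Under TOROIDAL boundary, generation 1:
OOO...O.O
.O....OOO
..O......
..O......
O......OO
Population = 14

Under FIXED-DEAD boundary, generation 1:
OO....O..
.O....OO.
..O......
..O......
.........
Population = 8

Comparison: toroidal=14, fixed-dead=8 -> toroidal

Answer: toroidal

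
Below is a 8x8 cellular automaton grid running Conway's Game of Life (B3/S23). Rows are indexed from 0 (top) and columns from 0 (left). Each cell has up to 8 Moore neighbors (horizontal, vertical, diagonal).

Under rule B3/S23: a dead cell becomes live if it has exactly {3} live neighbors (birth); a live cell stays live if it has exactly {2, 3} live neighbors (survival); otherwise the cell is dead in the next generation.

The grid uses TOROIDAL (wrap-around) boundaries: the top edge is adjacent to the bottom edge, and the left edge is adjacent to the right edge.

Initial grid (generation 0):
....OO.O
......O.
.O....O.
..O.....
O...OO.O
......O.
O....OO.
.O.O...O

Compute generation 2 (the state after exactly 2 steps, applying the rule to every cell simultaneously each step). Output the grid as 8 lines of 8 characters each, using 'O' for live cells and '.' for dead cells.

Simulating step by step:
Generation 0 (given above): 18 live cells
Generation 1: 20 live cells
O...OO.O
......OO
........
OO...OOO
.....OOO
O...O...
O....OO.
.......O
Generation 2: 17 live cells
(generation 2 grid is the final answer)

Answer: O....O..
O....OOO
.....O..
O....O..
.O..O...
O...O...
O....OO.
....O...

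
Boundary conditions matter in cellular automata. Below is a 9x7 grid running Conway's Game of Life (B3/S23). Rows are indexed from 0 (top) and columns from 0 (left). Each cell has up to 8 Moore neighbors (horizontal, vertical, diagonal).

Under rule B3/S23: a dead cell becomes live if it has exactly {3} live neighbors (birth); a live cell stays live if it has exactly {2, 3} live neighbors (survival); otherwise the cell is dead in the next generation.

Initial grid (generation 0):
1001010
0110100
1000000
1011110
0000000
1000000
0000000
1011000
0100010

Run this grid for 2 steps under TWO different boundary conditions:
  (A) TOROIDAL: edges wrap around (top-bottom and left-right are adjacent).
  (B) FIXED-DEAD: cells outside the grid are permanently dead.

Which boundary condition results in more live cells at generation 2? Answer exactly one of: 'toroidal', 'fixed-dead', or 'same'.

Under TOROIDAL boundary, generation 2:
0000010
0011000
0000000
0101000
0001100
1010000
0110000
0000000
0001100
Population = 13

Under FIXED-DEAD boundary, generation 2:
1000100
1000010
1000010
1101010
0001100
0010000
0110000
1000000
0110000
Population = 18

Comparison: toroidal=13, fixed-dead=18 -> fixed-dead

Answer: fixed-dead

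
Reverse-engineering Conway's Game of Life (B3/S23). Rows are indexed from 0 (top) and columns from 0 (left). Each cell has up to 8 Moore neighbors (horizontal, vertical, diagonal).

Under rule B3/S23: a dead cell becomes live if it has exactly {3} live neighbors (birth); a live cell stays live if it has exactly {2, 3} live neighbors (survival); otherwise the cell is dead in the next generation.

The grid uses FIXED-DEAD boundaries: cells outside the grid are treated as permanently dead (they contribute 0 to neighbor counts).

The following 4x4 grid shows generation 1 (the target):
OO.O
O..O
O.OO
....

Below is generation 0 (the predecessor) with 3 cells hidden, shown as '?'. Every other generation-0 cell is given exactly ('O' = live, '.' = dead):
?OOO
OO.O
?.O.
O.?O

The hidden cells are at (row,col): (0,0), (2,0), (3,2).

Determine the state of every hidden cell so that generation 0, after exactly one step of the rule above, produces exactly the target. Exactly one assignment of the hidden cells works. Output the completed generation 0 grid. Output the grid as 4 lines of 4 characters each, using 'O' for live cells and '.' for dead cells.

Answer: .OOO
OO.O
..O.
O..O

Derivation:
Hidden generation-0 cells (in order): (0,0), (2,0), (3,2).
A hidden cell only influences target cells in its own 3x3 neighborhood. Try each of the 2^3 = 8 assignments, step the completed generation 0 forward once under B3/S23, and compare with the target:
  (0,0)=. (2,0)=. (3,2)=. -> step reproduces the target at every cell -> ACCEPT
  (0,0)=. (2,0)=. (3,2)=O -> step gives (2,2)='.' but target has 'O' -> reject
  (0,0)=. (2,0)=O (3,2)=. -> step gives (3,1)='O' but target has '.' -> reject
  (0,0)=. (2,0)=O (3,2)=O -> step gives (2,2)='.' but target has 'O' -> reject
  (0,0)=O (2,0)=. (3,2)=. -> step gives (0,1)='.' but target has 'O' -> reject
  (0,0)=O (2,0)=. (3,2)=O -> step gives (0,1)='.' but target has 'O' -> reject
  (0,0)=O (2,0)=O (3,2)=. -> step gives (0,1)='.' but target has 'O' -> reject
  (0,0)=O (2,0)=O (3,2)=O -> step gives (0,1)='.' but target has 'O' -> reject
Unique solution: (0,0)=dead, (2,0)=dead, (3,2)=dead.
Check: live-neighbor counts of every cell in the completed generation 0:
3342
2463
3433
0221
Applying B3/S23 to generation 0 with these counts gives:
OO.O
O..O
O.OO
....
which matches the target exactly.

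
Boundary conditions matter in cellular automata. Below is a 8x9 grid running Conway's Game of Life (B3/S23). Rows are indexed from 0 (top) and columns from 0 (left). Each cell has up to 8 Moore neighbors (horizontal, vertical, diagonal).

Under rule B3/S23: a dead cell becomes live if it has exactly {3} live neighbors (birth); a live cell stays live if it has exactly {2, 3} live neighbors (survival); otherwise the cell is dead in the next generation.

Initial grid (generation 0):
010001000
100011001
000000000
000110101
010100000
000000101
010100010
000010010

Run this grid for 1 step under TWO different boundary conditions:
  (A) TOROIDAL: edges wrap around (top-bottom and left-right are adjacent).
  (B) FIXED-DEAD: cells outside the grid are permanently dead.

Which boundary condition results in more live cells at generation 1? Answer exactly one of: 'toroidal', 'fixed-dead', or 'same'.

Under TOROIDAL boundary, generation 1:
100001101
100011000
100100011
001110000
101111000
100000010
000000111
001010100
Population = 27

Under FIXED-DEAD boundary, generation 1:
000011000
000011000
000100010
001110000
001111000
000000010
000000111
000000000
Population = 17

Comparison: toroidal=27, fixed-dead=17 -> toroidal

Answer: toroidal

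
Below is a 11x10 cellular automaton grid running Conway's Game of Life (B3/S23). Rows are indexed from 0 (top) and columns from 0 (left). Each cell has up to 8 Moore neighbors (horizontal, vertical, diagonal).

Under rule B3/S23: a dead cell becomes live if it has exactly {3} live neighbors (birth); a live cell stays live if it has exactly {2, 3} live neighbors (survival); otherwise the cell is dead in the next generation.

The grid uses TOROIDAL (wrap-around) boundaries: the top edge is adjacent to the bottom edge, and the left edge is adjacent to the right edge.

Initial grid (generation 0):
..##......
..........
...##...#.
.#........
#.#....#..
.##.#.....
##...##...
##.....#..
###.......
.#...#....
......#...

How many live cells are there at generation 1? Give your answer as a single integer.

Simulating step by step:
Generation 0 (given above): 25 live cells
Generation 1: 21 live cells
..........
..#.#.....
..........
.###......
#.##......
..##.##...
.....##...
......#..#
..#.......
###.......
..#.......
Population at generation 1: 21

Answer: 21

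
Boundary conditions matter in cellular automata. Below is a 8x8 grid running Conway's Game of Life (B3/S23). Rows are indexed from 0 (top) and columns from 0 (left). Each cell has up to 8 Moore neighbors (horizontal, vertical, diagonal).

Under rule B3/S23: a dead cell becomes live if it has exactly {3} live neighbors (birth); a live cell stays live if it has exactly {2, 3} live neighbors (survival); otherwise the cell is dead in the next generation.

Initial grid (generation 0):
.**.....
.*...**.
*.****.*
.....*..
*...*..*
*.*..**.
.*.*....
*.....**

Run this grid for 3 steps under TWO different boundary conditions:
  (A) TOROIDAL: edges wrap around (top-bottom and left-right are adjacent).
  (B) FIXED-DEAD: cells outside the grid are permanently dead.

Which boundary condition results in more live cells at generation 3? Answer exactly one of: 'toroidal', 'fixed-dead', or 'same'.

Answer: toroidal

Derivation:
Under TOROIDAL boundary, generation 3:
*....*.*
.*.*....
*.*....*
*.***.**
.....***
......*.
.....***
.*...**.
Population = 24

Under FIXED-DEAD boundary, generation 3:
........
*..***..
.....*..
...**.*.
..*..*..
*....**.
*.......
.*......
Population = 15

Comparison: toroidal=24, fixed-dead=15 -> toroidal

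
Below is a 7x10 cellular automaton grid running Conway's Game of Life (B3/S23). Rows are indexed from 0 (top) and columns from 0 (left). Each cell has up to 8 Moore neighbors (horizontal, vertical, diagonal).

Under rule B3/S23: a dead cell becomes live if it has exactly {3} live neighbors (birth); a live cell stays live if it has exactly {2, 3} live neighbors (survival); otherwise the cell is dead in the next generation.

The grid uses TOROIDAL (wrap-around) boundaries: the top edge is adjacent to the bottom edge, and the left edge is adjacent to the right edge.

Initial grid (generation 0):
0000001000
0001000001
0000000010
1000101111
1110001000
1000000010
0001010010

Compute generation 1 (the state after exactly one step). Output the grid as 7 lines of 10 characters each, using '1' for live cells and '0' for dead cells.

Answer: 0000100000
0000000000
1000000000
1000011010
0000011000
1010000100
0000000101

Derivation:
Simulating step by step:
Generation 0 (given above): 19 live cells
Generation 1: 13 live cells
(generation 1 grid is the final answer)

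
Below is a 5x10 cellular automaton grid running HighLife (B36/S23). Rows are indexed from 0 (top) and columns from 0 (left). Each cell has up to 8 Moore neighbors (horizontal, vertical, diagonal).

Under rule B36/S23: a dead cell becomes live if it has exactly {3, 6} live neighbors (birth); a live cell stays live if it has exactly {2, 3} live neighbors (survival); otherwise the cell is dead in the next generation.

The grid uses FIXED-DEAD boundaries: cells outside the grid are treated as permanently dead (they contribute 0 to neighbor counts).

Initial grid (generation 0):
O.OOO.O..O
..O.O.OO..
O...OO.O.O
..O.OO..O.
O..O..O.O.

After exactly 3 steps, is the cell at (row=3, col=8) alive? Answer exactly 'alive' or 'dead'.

Answer: alive

Derivation:
Simulating step by step:
Generation 0 (given above): 23 live cells
Generation 1: 18 live cells
.OO.O.OO..
..OO.O.O..
.O.....O..
.O......OO
...OOO.O..
Generation 2: 21 live cells
.OO.OOOO..
...OOO.OO.
.O....OO..
..O.O.OOO.
....O...O.
Generation 3: 13 live cells
..O....OO.
.O.O....O.
..O.......
...O..O.O.
...O.O..O.

Cell (3,8) at generation 3: 1 -> alive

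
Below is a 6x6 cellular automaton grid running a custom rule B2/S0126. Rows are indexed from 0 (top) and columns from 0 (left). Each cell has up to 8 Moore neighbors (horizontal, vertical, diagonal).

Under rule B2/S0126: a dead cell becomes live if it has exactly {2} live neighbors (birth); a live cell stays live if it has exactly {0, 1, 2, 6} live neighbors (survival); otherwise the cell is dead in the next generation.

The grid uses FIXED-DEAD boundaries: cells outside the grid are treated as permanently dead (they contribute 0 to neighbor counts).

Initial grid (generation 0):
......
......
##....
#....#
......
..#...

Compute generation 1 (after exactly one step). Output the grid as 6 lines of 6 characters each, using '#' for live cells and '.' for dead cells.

Simulating step by step:
Generation 0 (given above): 5 live cells
Generation 1: 8 live cells
(generation 1 grid is the final answer)

Answer: ......
##....
##....
#....#
.#....
..#...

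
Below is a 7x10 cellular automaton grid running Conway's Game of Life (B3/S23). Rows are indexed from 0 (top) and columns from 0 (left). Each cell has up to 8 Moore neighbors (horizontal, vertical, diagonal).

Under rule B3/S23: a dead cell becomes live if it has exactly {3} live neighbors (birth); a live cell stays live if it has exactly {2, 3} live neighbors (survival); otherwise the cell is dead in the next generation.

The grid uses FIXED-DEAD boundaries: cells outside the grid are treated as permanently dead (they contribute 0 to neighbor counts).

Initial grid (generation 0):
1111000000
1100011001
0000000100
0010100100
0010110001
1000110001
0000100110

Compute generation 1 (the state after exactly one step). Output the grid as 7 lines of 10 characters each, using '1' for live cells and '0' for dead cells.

Simulating step by step:
Generation 0 (given above): 24 live cells
Generation 1: 20 live cells
(generation 1 grid is the final answer)

Answer: 1010000000
1000001000
0100010110
0000111010
0100001010
0000001001
0000110010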